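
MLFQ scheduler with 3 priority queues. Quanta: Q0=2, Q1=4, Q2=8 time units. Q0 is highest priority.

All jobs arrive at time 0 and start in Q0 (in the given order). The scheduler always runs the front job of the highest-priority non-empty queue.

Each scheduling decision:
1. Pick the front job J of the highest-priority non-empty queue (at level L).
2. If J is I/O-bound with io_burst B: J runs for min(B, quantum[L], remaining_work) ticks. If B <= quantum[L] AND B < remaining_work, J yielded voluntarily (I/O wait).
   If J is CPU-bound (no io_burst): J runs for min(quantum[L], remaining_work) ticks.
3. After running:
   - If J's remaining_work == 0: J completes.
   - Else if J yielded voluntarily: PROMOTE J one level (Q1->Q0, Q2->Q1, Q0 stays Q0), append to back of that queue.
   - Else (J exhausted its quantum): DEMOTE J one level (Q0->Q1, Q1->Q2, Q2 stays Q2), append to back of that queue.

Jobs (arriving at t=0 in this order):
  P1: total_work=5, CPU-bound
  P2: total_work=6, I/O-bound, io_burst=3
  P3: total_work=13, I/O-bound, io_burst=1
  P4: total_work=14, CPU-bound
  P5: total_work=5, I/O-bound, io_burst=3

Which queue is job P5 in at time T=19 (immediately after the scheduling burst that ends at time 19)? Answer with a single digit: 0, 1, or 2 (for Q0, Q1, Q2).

Answer: 1

Derivation:
t=0-2: P1@Q0 runs 2, rem=3, quantum used, demote→Q1. Q0=[P2,P3,P4,P5] Q1=[P1] Q2=[]
t=2-4: P2@Q0 runs 2, rem=4, quantum used, demote→Q1. Q0=[P3,P4,P5] Q1=[P1,P2] Q2=[]
t=4-5: P3@Q0 runs 1, rem=12, I/O yield, promote→Q0. Q0=[P4,P5,P3] Q1=[P1,P2] Q2=[]
t=5-7: P4@Q0 runs 2, rem=12, quantum used, demote→Q1. Q0=[P5,P3] Q1=[P1,P2,P4] Q2=[]
t=7-9: P5@Q0 runs 2, rem=3, quantum used, demote→Q1. Q0=[P3] Q1=[P1,P2,P4,P5] Q2=[]
t=9-10: P3@Q0 runs 1, rem=11, I/O yield, promote→Q0. Q0=[P3] Q1=[P1,P2,P4,P5] Q2=[]
t=10-11: P3@Q0 runs 1, rem=10, I/O yield, promote→Q0. Q0=[P3] Q1=[P1,P2,P4,P5] Q2=[]
t=11-12: P3@Q0 runs 1, rem=9, I/O yield, promote→Q0. Q0=[P3] Q1=[P1,P2,P4,P5] Q2=[]
t=12-13: P3@Q0 runs 1, rem=8, I/O yield, promote→Q0. Q0=[P3] Q1=[P1,P2,P4,P5] Q2=[]
t=13-14: P3@Q0 runs 1, rem=7, I/O yield, promote→Q0. Q0=[P3] Q1=[P1,P2,P4,P5] Q2=[]
t=14-15: P3@Q0 runs 1, rem=6, I/O yield, promote→Q0. Q0=[P3] Q1=[P1,P2,P4,P5] Q2=[]
t=15-16: P3@Q0 runs 1, rem=5, I/O yield, promote→Q0. Q0=[P3] Q1=[P1,P2,P4,P5] Q2=[]
t=16-17: P3@Q0 runs 1, rem=4, I/O yield, promote→Q0. Q0=[P3] Q1=[P1,P2,P4,P5] Q2=[]
t=17-18: P3@Q0 runs 1, rem=3, I/O yield, promote→Q0. Q0=[P3] Q1=[P1,P2,P4,P5] Q2=[]
t=18-19: P3@Q0 runs 1, rem=2, I/O yield, promote→Q0. Q0=[P3] Q1=[P1,P2,P4,P5] Q2=[]
t=19-20: P3@Q0 runs 1, rem=1, I/O yield, promote→Q0. Q0=[P3] Q1=[P1,P2,P4,P5] Q2=[]
t=20-21: P3@Q0 runs 1, rem=0, completes. Q0=[] Q1=[P1,P2,P4,P5] Q2=[]
t=21-24: P1@Q1 runs 3, rem=0, completes. Q0=[] Q1=[P2,P4,P5] Q2=[]
t=24-27: P2@Q1 runs 3, rem=1, I/O yield, promote→Q0. Q0=[P2] Q1=[P4,P5] Q2=[]
t=27-28: P2@Q0 runs 1, rem=0, completes. Q0=[] Q1=[P4,P5] Q2=[]
t=28-32: P4@Q1 runs 4, rem=8, quantum used, demote→Q2. Q0=[] Q1=[P5] Q2=[P4]
t=32-35: P5@Q1 runs 3, rem=0, completes. Q0=[] Q1=[] Q2=[P4]
t=35-43: P4@Q2 runs 8, rem=0, completes. Q0=[] Q1=[] Q2=[]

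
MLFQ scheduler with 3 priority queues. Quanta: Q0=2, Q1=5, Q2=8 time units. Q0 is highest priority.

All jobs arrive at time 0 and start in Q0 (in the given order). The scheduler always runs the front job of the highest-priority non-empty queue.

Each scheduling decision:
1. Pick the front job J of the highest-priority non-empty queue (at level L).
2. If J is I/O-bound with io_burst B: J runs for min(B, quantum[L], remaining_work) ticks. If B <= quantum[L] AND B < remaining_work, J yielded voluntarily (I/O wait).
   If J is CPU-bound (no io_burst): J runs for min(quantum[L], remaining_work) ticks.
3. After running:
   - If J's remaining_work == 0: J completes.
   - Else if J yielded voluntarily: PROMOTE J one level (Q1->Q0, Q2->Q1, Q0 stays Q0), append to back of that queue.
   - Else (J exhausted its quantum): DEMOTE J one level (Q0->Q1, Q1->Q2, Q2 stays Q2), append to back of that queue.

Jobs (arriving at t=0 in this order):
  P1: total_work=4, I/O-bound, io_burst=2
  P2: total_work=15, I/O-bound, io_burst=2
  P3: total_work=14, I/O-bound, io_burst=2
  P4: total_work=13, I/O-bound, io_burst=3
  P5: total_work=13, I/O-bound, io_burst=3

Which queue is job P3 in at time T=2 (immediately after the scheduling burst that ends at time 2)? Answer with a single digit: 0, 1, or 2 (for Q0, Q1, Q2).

Answer: 0

Derivation:
t=0-2: P1@Q0 runs 2, rem=2, I/O yield, promote→Q0. Q0=[P2,P3,P4,P5,P1] Q1=[] Q2=[]
t=2-4: P2@Q0 runs 2, rem=13, I/O yield, promote→Q0. Q0=[P3,P4,P5,P1,P2] Q1=[] Q2=[]
t=4-6: P3@Q0 runs 2, rem=12, I/O yield, promote→Q0. Q0=[P4,P5,P1,P2,P3] Q1=[] Q2=[]
t=6-8: P4@Q0 runs 2, rem=11, quantum used, demote→Q1. Q0=[P5,P1,P2,P3] Q1=[P4] Q2=[]
t=8-10: P5@Q0 runs 2, rem=11, quantum used, demote→Q1. Q0=[P1,P2,P3] Q1=[P4,P5] Q2=[]
t=10-12: P1@Q0 runs 2, rem=0, completes. Q0=[P2,P3] Q1=[P4,P5] Q2=[]
t=12-14: P2@Q0 runs 2, rem=11, I/O yield, promote→Q0. Q0=[P3,P2] Q1=[P4,P5] Q2=[]
t=14-16: P3@Q0 runs 2, rem=10, I/O yield, promote→Q0. Q0=[P2,P3] Q1=[P4,P5] Q2=[]
t=16-18: P2@Q0 runs 2, rem=9, I/O yield, promote→Q0. Q0=[P3,P2] Q1=[P4,P5] Q2=[]
t=18-20: P3@Q0 runs 2, rem=8, I/O yield, promote→Q0. Q0=[P2,P3] Q1=[P4,P5] Q2=[]
t=20-22: P2@Q0 runs 2, rem=7, I/O yield, promote→Q0. Q0=[P3,P2] Q1=[P4,P5] Q2=[]
t=22-24: P3@Q0 runs 2, rem=6, I/O yield, promote→Q0. Q0=[P2,P3] Q1=[P4,P5] Q2=[]
t=24-26: P2@Q0 runs 2, rem=5, I/O yield, promote→Q0. Q0=[P3,P2] Q1=[P4,P5] Q2=[]
t=26-28: P3@Q0 runs 2, rem=4, I/O yield, promote→Q0. Q0=[P2,P3] Q1=[P4,P5] Q2=[]
t=28-30: P2@Q0 runs 2, rem=3, I/O yield, promote→Q0. Q0=[P3,P2] Q1=[P4,P5] Q2=[]
t=30-32: P3@Q0 runs 2, rem=2, I/O yield, promote→Q0. Q0=[P2,P3] Q1=[P4,P5] Q2=[]
t=32-34: P2@Q0 runs 2, rem=1, I/O yield, promote→Q0. Q0=[P3,P2] Q1=[P4,P5] Q2=[]
t=34-36: P3@Q0 runs 2, rem=0, completes. Q0=[P2] Q1=[P4,P5] Q2=[]
t=36-37: P2@Q0 runs 1, rem=0, completes. Q0=[] Q1=[P4,P5] Q2=[]
t=37-40: P4@Q1 runs 3, rem=8, I/O yield, promote→Q0. Q0=[P4] Q1=[P5] Q2=[]
t=40-42: P4@Q0 runs 2, rem=6, quantum used, demote→Q1. Q0=[] Q1=[P5,P4] Q2=[]
t=42-45: P5@Q1 runs 3, rem=8, I/O yield, promote→Q0. Q0=[P5] Q1=[P4] Q2=[]
t=45-47: P5@Q0 runs 2, rem=6, quantum used, demote→Q1. Q0=[] Q1=[P4,P5] Q2=[]
t=47-50: P4@Q1 runs 3, rem=3, I/O yield, promote→Q0. Q0=[P4] Q1=[P5] Q2=[]
t=50-52: P4@Q0 runs 2, rem=1, quantum used, demote→Q1. Q0=[] Q1=[P5,P4] Q2=[]
t=52-55: P5@Q1 runs 3, rem=3, I/O yield, promote→Q0. Q0=[P5] Q1=[P4] Q2=[]
t=55-57: P5@Q0 runs 2, rem=1, quantum used, demote→Q1. Q0=[] Q1=[P4,P5] Q2=[]
t=57-58: P4@Q1 runs 1, rem=0, completes. Q0=[] Q1=[P5] Q2=[]
t=58-59: P5@Q1 runs 1, rem=0, completes. Q0=[] Q1=[] Q2=[]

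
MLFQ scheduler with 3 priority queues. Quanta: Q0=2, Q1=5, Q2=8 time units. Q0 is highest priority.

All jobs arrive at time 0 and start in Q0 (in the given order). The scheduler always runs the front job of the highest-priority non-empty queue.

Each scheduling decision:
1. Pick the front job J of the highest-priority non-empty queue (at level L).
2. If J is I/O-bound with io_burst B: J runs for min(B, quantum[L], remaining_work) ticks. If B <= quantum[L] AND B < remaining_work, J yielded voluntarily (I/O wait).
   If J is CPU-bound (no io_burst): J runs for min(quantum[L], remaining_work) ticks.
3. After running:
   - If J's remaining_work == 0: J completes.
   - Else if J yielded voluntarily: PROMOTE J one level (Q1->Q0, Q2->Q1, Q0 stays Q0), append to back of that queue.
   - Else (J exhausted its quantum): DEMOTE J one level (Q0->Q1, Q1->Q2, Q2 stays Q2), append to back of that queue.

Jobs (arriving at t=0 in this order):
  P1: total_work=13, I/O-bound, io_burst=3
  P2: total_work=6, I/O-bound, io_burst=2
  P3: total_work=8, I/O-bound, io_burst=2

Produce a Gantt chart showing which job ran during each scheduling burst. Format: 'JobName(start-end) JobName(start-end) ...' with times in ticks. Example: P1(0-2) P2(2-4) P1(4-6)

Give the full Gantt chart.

Answer: P1(0-2) P2(2-4) P3(4-6) P2(6-8) P3(8-10) P2(10-12) P3(12-14) P3(14-16) P1(16-19) P1(19-21) P1(21-24) P1(24-26) P1(26-27)

Derivation:
t=0-2: P1@Q0 runs 2, rem=11, quantum used, demote→Q1. Q0=[P2,P3] Q1=[P1] Q2=[]
t=2-4: P2@Q0 runs 2, rem=4, I/O yield, promote→Q0. Q0=[P3,P2] Q1=[P1] Q2=[]
t=4-6: P3@Q0 runs 2, rem=6, I/O yield, promote→Q0. Q0=[P2,P3] Q1=[P1] Q2=[]
t=6-8: P2@Q0 runs 2, rem=2, I/O yield, promote→Q0. Q0=[P3,P2] Q1=[P1] Q2=[]
t=8-10: P3@Q0 runs 2, rem=4, I/O yield, promote→Q0. Q0=[P2,P3] Q1=[P1] Q2=[]
t=10-12: P2@Q0 runs 2, rem=0, completes. Q0=[P3] Q1=[P1] Q2=[]
t=12-14: P3@Q0 runs 2, rem=2, I/O yield, promote→Q0. Q0=[P3] Q1=[P1] Q2=[]
t=14-16: P3@Q0 runs 2, rem=0, completes. Q0=[] Q1=[P1] Q2=[]
t=16-19: P1@Q1 runs 3, rem=8, I/O yield, promote→Q0. Q0=[P1] Q1=[] Q2=[]
t=19-21: P1@Q0 runs 2, rem=6, quantum used, demote→Q1. Q0=[] Q1=[P1] Q2=[]
t=21-24: P1@Q1 runs 3, rem=3, I/O yield, promote→Q0. Q0=[P1] Q1=[] Q2=[]
t=24-26: P1@Q0 runs 2, rem=1, quantum used, demote→Q1. Q0=[] Q1=[P1] Q2=[]
t=26-27: P1@Q1 runs 1, rem=0, completes. Q0=[] Q1=[] Q2=[]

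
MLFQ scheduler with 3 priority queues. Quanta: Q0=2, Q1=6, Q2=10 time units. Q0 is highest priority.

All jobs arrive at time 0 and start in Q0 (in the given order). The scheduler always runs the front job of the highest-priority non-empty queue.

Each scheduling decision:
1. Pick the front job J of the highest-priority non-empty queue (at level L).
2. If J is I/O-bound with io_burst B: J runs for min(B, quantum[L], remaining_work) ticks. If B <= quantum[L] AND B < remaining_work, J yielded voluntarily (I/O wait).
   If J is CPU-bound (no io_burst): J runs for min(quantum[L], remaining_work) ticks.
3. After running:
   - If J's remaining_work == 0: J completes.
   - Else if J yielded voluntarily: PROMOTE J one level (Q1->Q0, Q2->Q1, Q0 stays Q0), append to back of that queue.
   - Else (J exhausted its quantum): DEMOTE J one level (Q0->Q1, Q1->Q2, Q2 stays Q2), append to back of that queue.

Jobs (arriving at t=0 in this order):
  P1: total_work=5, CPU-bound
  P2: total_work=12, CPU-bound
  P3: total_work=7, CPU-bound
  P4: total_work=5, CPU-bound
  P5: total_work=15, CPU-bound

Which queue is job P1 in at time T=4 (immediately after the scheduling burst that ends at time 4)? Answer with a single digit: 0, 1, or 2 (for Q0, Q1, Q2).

t=0-2: P1@Q0 runs 2, rem=3, quantum used, demote→Q1. Q0=[P2,P3,P4,P5] Q1=[P1] Q2=[]
t=2-4: P2@Q0 runs 2, rem=10, quantum used, demote→Q1. Q0=[P3,P4,P5] Q1=[P1,P2] Q2=[]
t=4-6: P3@Q0 runs 2, rem=5, quantum used, demote→Q1. Q0=[P4,P5] Q1=[P1,P2,P3] Q2=[]
t=6-8: P4@Q0 runs 2, rem=3, quantum used, demote→Q1. Q0=[P5] Q1=[P1,P2,P3,P4] Q2=[]
t=8-10: P5@Q0 runs 2, rem=13, quantum used, demote→Q1. Q0=[] Q1=[P1,P2,P3,P4,P5] Q2=[]
t=10-13: P1@Q1 runs 3, rem=0, completes. Q0=[] Q1=[P2,P3,P4,P5] Q2=[]
t=13-19: P2@Q1 runs 6, rem=4, quantum used, demote→Q2. Q0=[] Q1=[P3,P4,P5] Q2=[P2]
t=19-24: P3@Q1 runs 5, rem=0, completes. Q0=[] Q1=[P4,P5] Q2=[P2]
t=24-27: P4@Q1 runs 3, rem=0, completes. Q0=[] Q1=[P5] Q2=[P2]
t=27-33: P5@Q1 runs 6, rem=7, quantum used, demote→Q2. Q0=[] Q1=[] Q2=[P2,P5]
t=33-37: P2@Q2 runs 4, rem=0, completes. Q0=[] Q1=[] Q2=[P5]
t=37-44: P5@Q2 runs 7, rem=0, completes. Q0=[] Q1=[] Q2=[]

Answer: 1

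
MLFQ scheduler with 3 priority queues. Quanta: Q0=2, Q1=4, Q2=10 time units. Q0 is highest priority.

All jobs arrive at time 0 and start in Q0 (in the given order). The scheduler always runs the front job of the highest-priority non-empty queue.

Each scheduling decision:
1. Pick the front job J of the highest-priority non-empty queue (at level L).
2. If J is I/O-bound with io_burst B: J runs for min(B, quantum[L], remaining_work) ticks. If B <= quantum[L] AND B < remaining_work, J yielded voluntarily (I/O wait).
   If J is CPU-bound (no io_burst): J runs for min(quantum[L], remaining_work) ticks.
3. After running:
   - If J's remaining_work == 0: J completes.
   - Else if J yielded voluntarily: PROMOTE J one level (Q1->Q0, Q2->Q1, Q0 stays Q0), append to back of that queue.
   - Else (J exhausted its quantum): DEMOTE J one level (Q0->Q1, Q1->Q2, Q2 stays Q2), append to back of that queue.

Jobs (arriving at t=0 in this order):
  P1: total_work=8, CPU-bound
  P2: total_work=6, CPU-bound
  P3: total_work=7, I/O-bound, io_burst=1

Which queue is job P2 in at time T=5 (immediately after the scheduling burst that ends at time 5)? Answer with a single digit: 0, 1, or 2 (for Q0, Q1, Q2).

Answer: 1

Derivation:
t=0-2: P1@Q0 runs 2, rem=6, quantum used, demote→Q1. Q0=[P2,P3] Q1=[P1] Q2=[]
t=2-4: P2@Q0 runs 2, rem=4, quantum used, demote→Q1. Q0=[P3] Q1=[P1,P2] Q2=[]
t=4-5: P3@Q0 runs 1, rem=6, I/O yield, promote→Q0. Q0=[P3] Q1=[P1,P2] Q2=[]
t=5-6: P3@Q0 runs 1, rem=5, I/O yield, promote→Q0. Q0=[P3] Q1=[P1,P2] Q2=[]
t=6-7: P3@Q0 runs 1, rem=4, I/O yield, promote→Q0. Q0=[P3] Q1=[P1,P2] Q2=[]
t=7-8: P3@Q0 runs 1, rem=3, I/O yield, promote→Q0. Q0=[P3] Q1=[P1,P2] Q2=[]
t=8-9: P3@Q0 runs 1, rem=2, I/O yield, promote→Q0. Q0=[P3] Q1=[P1,P2] Q2=[]
t=9-10: P3@Q0 runs 1, rem=1, I/O yield, promote→Q0. Q0=[P3] Q1=[P1,P2] Q2=[]
t=10-11: P3@Q0 runs 1, rem=0, completes. Q0=[] Q1=[P1,P2] Q2=[]
t=11-15: P1@Q1 runs 4, rem=2, quantum used, demote→Q2. Q0=[] Q1=[P2] Q2=[P1]
t=15-19: P2@Q1 runs 4, rem=0, completes. Q0=[] Q1=[] Q2=[P1]
t=19-21: P1@Q2 runs 2, rem=0, completes. Q0=[] Q1=[] Q2=[]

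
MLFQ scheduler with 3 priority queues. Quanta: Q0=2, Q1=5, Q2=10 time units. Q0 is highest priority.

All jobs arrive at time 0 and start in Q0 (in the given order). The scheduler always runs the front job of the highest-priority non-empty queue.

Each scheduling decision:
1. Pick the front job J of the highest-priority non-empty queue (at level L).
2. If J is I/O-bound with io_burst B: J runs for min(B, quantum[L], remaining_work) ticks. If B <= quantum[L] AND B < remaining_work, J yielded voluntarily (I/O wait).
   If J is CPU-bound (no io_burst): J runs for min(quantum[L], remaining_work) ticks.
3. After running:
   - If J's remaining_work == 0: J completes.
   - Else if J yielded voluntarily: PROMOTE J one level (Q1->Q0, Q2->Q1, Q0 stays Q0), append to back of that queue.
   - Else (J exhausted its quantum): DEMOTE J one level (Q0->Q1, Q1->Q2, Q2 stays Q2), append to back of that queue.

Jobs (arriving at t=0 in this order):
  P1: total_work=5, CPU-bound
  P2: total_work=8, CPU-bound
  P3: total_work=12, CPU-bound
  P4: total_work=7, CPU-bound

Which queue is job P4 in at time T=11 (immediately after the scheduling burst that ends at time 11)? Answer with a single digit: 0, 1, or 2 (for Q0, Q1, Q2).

t=0-2: P1@Q0 runs 2, rem=3, quantum used, demote→Q1. Q0=[P2,P3,P4] Q1=[P1] Q2=[]
t=2-4: P2@Q0 runs 2, rem=6, quantum used, demote→Q1. Q0=[P3,P4] Q1=[P1,P2] Q2=[]
t=4-6: P3@Q0 runs 2, rem=10, quantum used, demote→Q1. Q0=[P4] Q1=[P1,P2,P3] Q2=[]
t=6-8: P4@Q0 runs 2, rem=5, quantum used, demote→Q1. Q0=[] Q1=[P1,P2,P3,P4] Q2=[]
t=8-11: P1@Q1 runs 3, rem=0, completes. Q0=[] Q1=[P2,P3,P4] Q2=[]
t=11-16: P2@Q1 runs 5, rem=1, quantum used, demote→Q2. Q0=[] Q1=[P3,P4] Q2=[P2]
t=16-21: P3@Q1 runs 5, rem=5, quantum used, demote→Q2. Q0=[] Q1=[P4] Q2=[P2,P3]
t=21-26: P4@Q1 runs 5, rem=0, completes. Q0=[] Q1=[] Q2=[P2,P3]
t=26-27: P2@Q2 runs 1, rem=0, completes. Q0=[] Q1=[] Q2=[P3]
t=27-32: P3@Q2 runs 5, rem=0, completes. Q0=[] Q1=[] Q2=[]

Answer: 1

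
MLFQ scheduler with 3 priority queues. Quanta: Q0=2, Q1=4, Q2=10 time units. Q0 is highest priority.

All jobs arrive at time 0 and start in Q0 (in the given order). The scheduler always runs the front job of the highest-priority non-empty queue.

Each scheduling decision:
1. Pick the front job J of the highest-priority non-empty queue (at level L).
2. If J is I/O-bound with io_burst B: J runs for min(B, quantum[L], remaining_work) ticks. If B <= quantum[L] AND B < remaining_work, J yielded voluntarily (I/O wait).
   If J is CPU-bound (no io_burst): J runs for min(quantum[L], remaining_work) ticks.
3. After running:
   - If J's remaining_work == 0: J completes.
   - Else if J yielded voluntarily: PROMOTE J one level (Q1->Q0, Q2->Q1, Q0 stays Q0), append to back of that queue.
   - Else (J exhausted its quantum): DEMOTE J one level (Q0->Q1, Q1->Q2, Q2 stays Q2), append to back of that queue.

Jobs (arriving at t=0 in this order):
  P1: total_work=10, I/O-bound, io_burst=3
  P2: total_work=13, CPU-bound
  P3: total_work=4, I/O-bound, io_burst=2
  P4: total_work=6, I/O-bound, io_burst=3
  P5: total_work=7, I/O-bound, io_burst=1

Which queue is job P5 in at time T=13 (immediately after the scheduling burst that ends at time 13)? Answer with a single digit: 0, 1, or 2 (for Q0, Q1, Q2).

Answer: 0

Derivation:
t=0-2: P1@Q0 runs 2, rem=8, quantum used, demote→Q1. Q0=[P2,P3,P4,P5] Q1=[P1] Q2=[]
t=2-4: P2@Q0 runs 2, rem=11, quantum used, demote→Q1. Q0=[P3,P4,P5] Q1=[P1,P2] Q2=[]
t=4-6: P3@Q0 runs 2, rem=2, I/O yield, promote→Q0. Q0=[P4,P5,P3] Q1=[P1,P2] Q2=[]
t=6-8: P4@Q0 runs 2, rem=4, quantum used, demote→Q1. Q0=[P5,P3] Q1=[P1,P2,P4] Q2=[]
t=8-9: P5@Q0 runs 1, rem=6, I/O yield, promote→Q0. Q0=[P3,P5] Q1=[P1,P2,P4] Q2=[]
t=9-11: P3@Q0 runs 2, rem=0, completes. Q0=[P5] Q1=[P1,P2,P4] Q2=[]
t=11-12: P5@Q0 runs 1, rem=5, I/O yield, promote→Q0. Q0=[P5] Q1=[P1,P2,P4] Q2=[]
t=12-13: P5@Q0 runs 1, rem=4, I/O yield, promote→Q0. Q0=[P5] Q1=[P1,P2,P4] Q2=[]
t=13-14: P5@Q0 runs 1, rem=3, I/O yield, promote→Q0. Q0=[P5] Q1=[P1,P2,P4] Q2=[]
t=14-15: P5@Q0 runs 1, rem=2, I/O yield, promote→Q0. Q0=[P5] Q1=[P1,P2,P4] Q2=[]
t=15-16: P5@Q0 runs 1, rem=1, I/O yield, promote→Q0. Q0=[P5] Q1=[P1,P2,P4] Q2=[]
t=16-17: P5@Q0 runs 1, rem=0, completes. Q0=[] Q1=[P1,P2,P4] Q2=[]
t=17-20: P1@Q1 runs 3, rem=5, I/O yield, promote→Q0. Q0=[P1] Q1=[P2,P4] Q2=[]
t=20-22: P1@Q0 runs 2, rem=3, quantum used, demote→Q1. Q0=[] Q1=[P2,P4,P1] Q2=[]
t=22-26: P2@Q1 runs 4, rem=7, quantum used, demote→Q2. Q0=[] Q1=[P4,P1] Q2=[P2]
t=26-29: P4@Q1 runs 3, rem=1, I/O yield, promote→Q0. Q0=[P4] Q1=[P1] Q2=[P2]
t=29-30: P4@Q0 runs 1, rem=0, completes. Q0=[] Q1=[P1] Q2=[P2]
t=30-33: P1@Q1 runs 3, rem=0, completes. Q0=[] Q1=[] Q2=[P2]
t=33-40: P2@Q2 runs 7, rem=0, completes. Q0=[] Q1=[] Q2=[]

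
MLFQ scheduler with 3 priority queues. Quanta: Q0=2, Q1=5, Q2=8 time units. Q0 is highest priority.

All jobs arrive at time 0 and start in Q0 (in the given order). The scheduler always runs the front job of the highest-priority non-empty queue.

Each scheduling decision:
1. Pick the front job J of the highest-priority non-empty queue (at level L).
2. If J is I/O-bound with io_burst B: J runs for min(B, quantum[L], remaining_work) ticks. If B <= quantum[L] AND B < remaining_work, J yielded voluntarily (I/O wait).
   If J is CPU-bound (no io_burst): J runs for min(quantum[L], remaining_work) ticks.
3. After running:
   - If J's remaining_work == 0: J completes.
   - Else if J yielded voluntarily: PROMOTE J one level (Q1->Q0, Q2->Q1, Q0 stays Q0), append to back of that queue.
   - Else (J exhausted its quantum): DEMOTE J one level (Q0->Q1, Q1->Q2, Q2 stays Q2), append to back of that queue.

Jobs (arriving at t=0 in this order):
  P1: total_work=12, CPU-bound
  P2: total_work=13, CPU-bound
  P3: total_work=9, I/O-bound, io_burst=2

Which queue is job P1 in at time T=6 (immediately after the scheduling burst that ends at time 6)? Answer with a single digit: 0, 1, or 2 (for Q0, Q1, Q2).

t=0-2: P1@Q0 runs 2, rem=10, quantum used, demote→Q1. Q0=[P2,P3] Q1=[P1] Q2=[]
t=2-4: P2@Q0 runs 2, rem=11, quantum used, demote→Q1. Q0=[P3] Q1=[P1,P2] Q2=[]
t=4-6: P3@Q0 runs 2, rem=7, I/O yield, promote→Q0. Q0=[P3] Q1=[P1,P2] Q2=[]
t=6-8: P3@Q0 runs 2, rem=5, I/O yield, promote→Q0. Q0=[P3] Q1=[P1,P2] Q2=[]
t=8-10: P3@Q0 runs 2, rem=3, I/O yield, promote→Q0. Q0=[P3] Q1=[P1,P2] Q2=[]
t=10-12: P3@Q0 runs 2, rem=1, I/O yield, promote→Q0. Q0=[P3] Q1=[P1,P2] Q2=[]
t=12-13: P3@Q0 runs 1, rem=0, completes. Q0=[] Q1=[P1,P2] Q2=[]
t=13-18: P1@Q1 runs 5, rem=5, quantum used, demote→Q2. Q0=[] Q1=[P2] Q2=[P1]
t=18-23: P2@Q1 runs 5, rem=6, quantum used, demote→Q2. Q0=[] Q1=[] Q2=[P1,P2]
t=23-28: P1@Q2 runs 5, rem=0, completes. Q0=[] Q1=[] Q2=[P2]
t=28-34: P2@Q2 runs 6, rem=0, completes. Q0=[] Q1=[] Q2=[]

Answer: 1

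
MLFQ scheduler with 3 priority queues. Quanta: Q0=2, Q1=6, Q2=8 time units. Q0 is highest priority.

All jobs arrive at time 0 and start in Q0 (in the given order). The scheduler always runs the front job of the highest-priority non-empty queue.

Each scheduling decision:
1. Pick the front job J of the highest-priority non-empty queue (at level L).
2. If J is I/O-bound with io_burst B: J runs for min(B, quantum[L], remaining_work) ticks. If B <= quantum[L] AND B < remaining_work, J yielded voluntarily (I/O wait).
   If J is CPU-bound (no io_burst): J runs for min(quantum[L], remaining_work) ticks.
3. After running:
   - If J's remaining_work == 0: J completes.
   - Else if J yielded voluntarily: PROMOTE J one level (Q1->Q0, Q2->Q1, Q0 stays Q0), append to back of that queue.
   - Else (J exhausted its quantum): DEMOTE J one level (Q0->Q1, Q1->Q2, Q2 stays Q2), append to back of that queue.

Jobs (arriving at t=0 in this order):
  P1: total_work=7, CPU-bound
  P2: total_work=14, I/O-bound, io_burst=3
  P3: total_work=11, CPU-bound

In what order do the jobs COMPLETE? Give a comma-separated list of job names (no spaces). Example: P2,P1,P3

t=0-2: P1@Q0 runs 2, rem=5, quantum used, demote→Q1. Q0=[P2,P3] Q1=[P1] Q2=[]
t=2-4: P2@Q0 runs 2, rem=12, quantum used, demote→Q1. Q0=[P3] Q1=[P1,P2] Q2=[]
t=4-6: P3@Q0 runs 2, rem=9, quantum used, demote→Q1. Q0=[] Q1=[P1,P2,P3] Q2=[]
t=6-11: P1@Q1 runs 5, rem=0, completes. Q0=[] Q1=[P2,P3] Q2=[]
t=11-14: P2@Q1 runs 3, rem=9, I/O yield, promote→Q0. Q0=[P2] Q1=[P3] Q2=[]
t=14-16: P2@Q0 runs 2, rem=7, quantum used, demote→Q1. Q0=[] Q1=[P3,P2] Q2=[]
t=16-22: P3@Q1 runs 6, rem=3, quantum used, demote→Q2. Q0=[] Q1=[P2] Q2=[P3]
t=22-25: P2@Q1 runs 3, rem=4, I/O yield, promote→Q0. Q0=[P2] Q1=[] Q2=[P3]
t=25-27: P2@Q0 runs 2, rem=2, quantum used, demote→Q1. Q0=[] Q1=[P2] Q2=[P3]
t=27-29: P2@Q1 runs 2, rem=0, completes. Q0=[] Q1=[] Q2=[P3]
t=29-32: P3@Q2 runs 3, rem=0, completes. Q0=[] Q1=[] Q2=[]

Answer: P1,P2,P3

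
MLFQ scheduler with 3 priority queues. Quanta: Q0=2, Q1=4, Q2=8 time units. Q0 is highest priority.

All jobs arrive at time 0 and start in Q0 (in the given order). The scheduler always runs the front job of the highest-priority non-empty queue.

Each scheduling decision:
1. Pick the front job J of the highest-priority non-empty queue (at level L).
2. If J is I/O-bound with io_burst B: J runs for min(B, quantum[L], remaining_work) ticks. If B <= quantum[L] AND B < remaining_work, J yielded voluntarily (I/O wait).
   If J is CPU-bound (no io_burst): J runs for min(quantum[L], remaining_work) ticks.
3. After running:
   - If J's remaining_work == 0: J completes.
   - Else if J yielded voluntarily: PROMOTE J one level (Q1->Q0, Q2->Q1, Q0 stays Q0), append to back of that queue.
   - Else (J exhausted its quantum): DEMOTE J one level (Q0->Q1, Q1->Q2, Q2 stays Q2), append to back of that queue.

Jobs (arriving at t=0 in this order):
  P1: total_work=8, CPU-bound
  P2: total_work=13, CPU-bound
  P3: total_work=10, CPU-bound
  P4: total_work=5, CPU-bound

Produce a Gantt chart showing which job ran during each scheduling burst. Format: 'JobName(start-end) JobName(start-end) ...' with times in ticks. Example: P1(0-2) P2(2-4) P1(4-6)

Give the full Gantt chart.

Answer: P1(0-2) P2(2-4) P3(4-6) P4(6-8) P1(8-12) P2(12-16) P3(16-20) P4(20-23) P1(23-25) P2(25-32) P3(32-36)

Derivation:
t=0-2: P1@Q0 runs 2, rem=6, quantum used, demote→Q1. Q0=[P2,P3,P4] Q1=[P1] Q2=[]
t=2-4: P2@Q0 runs 2, rem=11, quantum used, demote→Q1. Q0=[P3,P4] Q1=[P1,P2] Q2=[]
t=4-6: P3@Q0 runs 2, rem=8, quantum used, demote→Q1. Q0=[P4] Q1=[P1,P2,P3] Q2=[]
t=6-8: P4@Q0 runs 2, rem=3, quantum used, demote→Q1. Q0=[] Q1=[P1,P2,P3,P4] Q2=[]
t=8-12: P1@Q1 runs 4, rem=2, quantum used, demote→Q2. Q0=[] Q1=[P2,P3,P4] Q2=[P1]
t=12-16: P2@Q1 runs 4, rem=7, quantum used, demote→Q2. Q0=[] Q1=[P3,P4] Q2=[P1,P2]
t=16-20: P3@Q1 runs 4, rem=4, quantum used, demote→Q2. Q0=[] Q1=[P4] Q2=[P1,P2,P3]
t=20-23: P4@Q1 runs 3, rem=0, completes. Q0=[] Q1=[] Q2=[P1,P2,P3]
t=23-25: P1@Q2 runs 2, rem=0, completes. Q0=[] Q1=[] Q2=[P2,P3]
t=25-32: P2@Q2 runs 7, rem=0, completes. Q0=[] Q1=[] Q2=[P3]
t=32-36: P3@Q2 runs 4, rem=0, completes. Q0=[] Q1=[] Q2=[]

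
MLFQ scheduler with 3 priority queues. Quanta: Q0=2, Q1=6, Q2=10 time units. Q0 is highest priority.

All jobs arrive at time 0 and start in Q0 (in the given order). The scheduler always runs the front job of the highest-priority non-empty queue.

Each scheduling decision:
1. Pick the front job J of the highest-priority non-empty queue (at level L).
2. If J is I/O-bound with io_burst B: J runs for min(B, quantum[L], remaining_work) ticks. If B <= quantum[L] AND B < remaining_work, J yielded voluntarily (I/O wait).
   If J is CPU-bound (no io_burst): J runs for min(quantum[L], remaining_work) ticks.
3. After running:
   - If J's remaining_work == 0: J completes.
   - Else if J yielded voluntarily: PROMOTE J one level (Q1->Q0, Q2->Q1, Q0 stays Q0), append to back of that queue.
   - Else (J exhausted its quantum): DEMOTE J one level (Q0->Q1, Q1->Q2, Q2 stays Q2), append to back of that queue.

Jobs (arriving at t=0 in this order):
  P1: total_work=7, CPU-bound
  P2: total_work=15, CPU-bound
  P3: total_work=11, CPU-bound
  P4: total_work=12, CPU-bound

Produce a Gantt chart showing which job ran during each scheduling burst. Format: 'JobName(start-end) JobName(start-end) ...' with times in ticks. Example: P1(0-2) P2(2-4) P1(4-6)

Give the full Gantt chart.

t=0-2: P1@Q0 runs 2, rem=5, quantum used, demote→Q1. Q0=[P2,P3,P4] Q1=[P1] Q2=[]
t=2-4: P2@Q0 runs 2, rem=13, quantum used, demote→Q1. Q0=[P3,P4] Q1=[P1,P2] Q2=[]
t=4-6: P3@Q0 runs 2, rem=9, quantum used, demote→Q1. Q0=[P4] Q1=[P1,P2,P3] Q2=[]
t=6-8: P4@Q0 runs 2, rem=10, quantum used, demote→Q1. Q0=[] Q1=[P1,P2,P3,P4] Q2=[]
t=8-13: P1@Q1 runs 5, rem=0, completes. Q0=[] Q1=[P2,P3,P4] Q2=[]
t=13-19: P2@Q1 runs 6, rem=7, quantum used, demote→Q2. Q0=[] Q1=[P3,P4] Q2=[P2]
t=19-25: P3@Q1 runs 6, rem=3, quantum used, demote→Q2. Q0=[] Q1=[P4] Q2=[P2,P3]
t=25-31: P4@Q1 runs 6, rem=4, quantum used, demote→Q2. Q0=[] Q1=[] Q2=[P2,P3,P4]
t=31-38: P2@Q2 runs 7, rem=0, completes. Q0=[] Q1=[] Q2=[P3,P4]
t=38-41: P3@Q2 runs 3, rem=0, completes. Q0=[] Q1=[] Q2=[P4]
t=41-45: P4@Q2 runs 4, rem=0, completes. Q0=[] Q1=[] Q2=[]

Answer: P1(0-2) P2(2-4) P3(4-6) P4(6-8) P1(8-13) P2(13-19) P3(19-25) P4(25-31) P2(31-38) P3(38-41) P4(41-45)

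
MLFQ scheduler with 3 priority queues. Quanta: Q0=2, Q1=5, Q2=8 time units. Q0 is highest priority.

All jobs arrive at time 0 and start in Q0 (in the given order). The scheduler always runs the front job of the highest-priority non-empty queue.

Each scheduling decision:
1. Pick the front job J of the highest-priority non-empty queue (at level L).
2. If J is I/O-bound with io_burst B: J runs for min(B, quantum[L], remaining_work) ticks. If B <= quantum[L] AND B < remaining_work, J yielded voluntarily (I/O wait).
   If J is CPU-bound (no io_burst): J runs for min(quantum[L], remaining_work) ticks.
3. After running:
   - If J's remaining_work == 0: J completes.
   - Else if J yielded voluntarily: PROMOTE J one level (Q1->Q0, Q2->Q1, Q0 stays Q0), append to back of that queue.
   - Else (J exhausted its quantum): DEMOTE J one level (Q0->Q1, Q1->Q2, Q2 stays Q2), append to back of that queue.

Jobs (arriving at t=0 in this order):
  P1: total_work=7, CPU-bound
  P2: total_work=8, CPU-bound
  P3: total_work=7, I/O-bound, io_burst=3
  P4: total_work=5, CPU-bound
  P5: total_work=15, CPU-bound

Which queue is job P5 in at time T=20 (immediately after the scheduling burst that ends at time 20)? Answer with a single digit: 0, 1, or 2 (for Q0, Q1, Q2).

Answer: 1

Derivation:
t=0-2: P1@Q0 runs 2, rem=5, quantum used, demote→Q1. Q0=[P2,P3,P4,P5] Q1=[P1] Q2=[]
t=2-4: P2@Q0 runs 2, rem=6, quantum used, demote→Q1. Q0=[P3,P4,P5] Q1=[P1,P2] Q2=[]
t=4-6: P3@Q0 runs 2, rem=5, quantum used, demote→Q1. Q0=[P4,P5] Q1=[P1,P2,P3] Q2=[]
t=6-8: P4@Q0 runs 2, rem=3, quantum used, demote→Q1. Q0=[P5] Q1=[P1,P2,P3,P4] Q2=[]
t=8-10: P5@Q0 runs 2, rem=13, quantum used, demote→Q1. Q0=[] Q1=[P1,P2,P3,P4,P5] Q2=[]
t=10-15: P1@Q1 runs 5, rem=0, completes. Q0=[] Q1=[P2,P3,P4,P5] Q2=[]
t=15-20: P2@Q1 runs 5, rem=1, quantum used, demote→Q2. Q0=[] Q1=[P3,P4,P5] Q2=[P2]
t=20-23: P3@Q1 runs 3, rem=2, I/O yield, promote→Q0. Q0=[P3] Q1=[P4,P5] Q2=[P2]
t=23-25: P3@Q0 runs 2, rem=0, completes. Q0=[] Q1=[P4,P5] Q2=[P2]
t=25-28: P4@Q1 runs 3, rem=0, completes. Q0=[] Q1=[P5] Q2=[P2]
t=28-33: P5@Q1 runs 5, rem=8, quantum used, demote→Q2. Q0=[] Q1=[] Q2=[P2,P5]
t=33-34: P2@Q2 runs 1, rem=0, completes. Q0=[] Q1=[] Q2=[P5]
t=34-42: P5@Q2 runs 8, rem=0, completes. Q0=[] Q1=[] Q2=[]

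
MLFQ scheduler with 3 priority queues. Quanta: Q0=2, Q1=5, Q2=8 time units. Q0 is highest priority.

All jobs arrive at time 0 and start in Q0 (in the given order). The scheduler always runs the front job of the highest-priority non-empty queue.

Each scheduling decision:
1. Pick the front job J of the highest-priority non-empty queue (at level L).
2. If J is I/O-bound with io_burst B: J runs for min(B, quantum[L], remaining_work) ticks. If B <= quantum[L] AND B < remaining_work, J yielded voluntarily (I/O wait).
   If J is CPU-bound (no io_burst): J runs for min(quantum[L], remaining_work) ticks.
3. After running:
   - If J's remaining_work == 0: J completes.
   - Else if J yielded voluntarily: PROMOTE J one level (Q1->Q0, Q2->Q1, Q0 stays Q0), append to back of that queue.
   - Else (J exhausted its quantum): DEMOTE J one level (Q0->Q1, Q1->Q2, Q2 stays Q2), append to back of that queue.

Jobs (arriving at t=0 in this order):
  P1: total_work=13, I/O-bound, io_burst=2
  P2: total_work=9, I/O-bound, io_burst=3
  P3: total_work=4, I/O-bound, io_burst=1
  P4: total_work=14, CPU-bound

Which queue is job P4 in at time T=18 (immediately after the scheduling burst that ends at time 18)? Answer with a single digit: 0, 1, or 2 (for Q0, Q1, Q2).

t=0-2: P1@Q0 runs 2, rem=11, I/O yield, promote→Q0. Q0=[P2,P3,P4,P1] Q1=[] Q2=[]
t=2-4: P2@Q0 runs 2, rem=7, quantum used, demote→Q1. Q0=[P3,P4,P1] Q1=[P2] Q2=[]
t=4-5: P3@Q0 runs 1, rem=3, I/O yield, promote→Q0. Q0=[P4,P1,P3] Q1=[P2] Q2=[]
t=5-7: P4@Q0 runs 2, rem=12, quantum used, demote→Q1. Q0=[P1,P3] Q1=[P2,P4] Q2=[]
t=7-9: P1@Q0 runs 2, rem=9, I/O yield, promote→Q0. Q0=[P3,P1] Q1=[P2,P4] Q2=[]
t=9-10: P3@Q0 runs 1, rem=2, I/O yield, promote→Q0. Q0=[P1,P3] Q1=[P2,P4] Q2=[]
t=10-12: P1@Q0 runs 2, rem=7, I/O yield, promote→Q0. Q0=[P3,P1] Q1=[P2,P4] Q2=[]
t=12-13: P3@Q0 runs 1, rem=1, I/O yield, promote→Q0. Q0=[P1,P3] Q1=[P2,P4] Q2=[]
t=13-15: P1@Q0 runs 2, rem=5, I/O yield, promote→Q0. Q0=[P3,P1] Q1=[P2,P4] Q2=[]
t=15-16: P3@Q0 runs 1, rem=0, completes. Q0=[P1] Q1=[P2,P4] Q2=[]
t=16-18: P1@Q0 runs 2, rem=3, I/O yield, promote→Q0. Q0=[P1] Q1=[P2,P4] Q2=[]
t=18-20: P1@Q0 runs 2, rem=1, I/O yield, promote→Q0. Q0=[P1] Q1=[P2,P4] Q2=[]
t=20-21: P1@Q0 runs 1, rem=0, completes. Q0=[] Q1=[P2,P4] Q2=[]
t=21-24: P2@Q1 runs 3, rem=4, I/O yield, promote→Q0. Q0=[P2] Q1=[P4] Q2=[]
t=24-26: P2@Q0 runs 2, rem=2, quantum used, demote→Q1. Q0=[] Q1=[P4,P2] Q2=[]
t=26-31: P4@Q1 runs 5, rem=7, quantum used, demote→Q2. Q0=[] Q1=[P2] Q2=[P4]
t=31-33: P2@Q1 runs 2, rem=0, completes. Q0=[] Q1=[] Q2=[P4]
t=33-40: P4@Q2 runs 7, rem=0, completes. Q0=[] Q1=[] Q2=[]

Answer: 1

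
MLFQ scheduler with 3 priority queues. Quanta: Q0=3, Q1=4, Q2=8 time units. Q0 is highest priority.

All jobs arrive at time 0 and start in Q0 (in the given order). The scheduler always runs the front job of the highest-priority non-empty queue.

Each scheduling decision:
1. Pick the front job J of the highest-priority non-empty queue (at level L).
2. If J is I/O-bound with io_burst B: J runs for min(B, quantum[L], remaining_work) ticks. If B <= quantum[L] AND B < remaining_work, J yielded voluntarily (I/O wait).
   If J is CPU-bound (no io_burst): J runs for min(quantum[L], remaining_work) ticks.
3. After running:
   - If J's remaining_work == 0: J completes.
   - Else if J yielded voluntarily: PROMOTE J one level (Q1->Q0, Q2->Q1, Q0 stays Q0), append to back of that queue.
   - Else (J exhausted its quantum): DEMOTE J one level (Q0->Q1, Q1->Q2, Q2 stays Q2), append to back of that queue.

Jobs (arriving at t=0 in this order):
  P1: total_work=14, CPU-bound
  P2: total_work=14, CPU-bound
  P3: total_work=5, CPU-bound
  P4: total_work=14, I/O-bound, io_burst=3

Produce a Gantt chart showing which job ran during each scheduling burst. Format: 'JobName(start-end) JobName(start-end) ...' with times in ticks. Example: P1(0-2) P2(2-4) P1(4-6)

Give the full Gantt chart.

t=0-3: P1@Q0 runs 3, rem=11, quantum used, demote→Q1. Q0=[P2,P3,P4] Q1=[P1] Q2=[]
t=3-6: P2@Q0 runs 3, rem=11, quantum used, demote→Q1. Q0=[P3,P4] Q1=[P1,P2] Q2=[]
t=6-9: P3@Q0 runs 3, rem=2, quantum used, demote→Q1. Q0=[P4] Q1=[P1,P2,P3] Q2=[]
t=9-12: P4@Q0 runs 3, rem=11, I/O yield, promote→Q0. Q0=[P4] Q1=[P1,P2,P3] Q2=[]
t=12-15: P4@Q0 runs 3, rem=8, I/O yield, promote→Q0. Q0=[P4] Q1=[P1,P2,P3] Q2=[]
t=15-18: P4@Q0 runs 3, rem=5, I/O yield, promote→Q0. Q0=[P4] Q1=[P1,P2,P3] Q2=[]
t=18-21: P4@Q0 runs 3, rem=2, I/O yield, promote→Q0. Q0=[P4] Q1=[P1,P2,P3] Q2=[]
t=21-23: P4@Q0 runs 2, rem=0, completes. Q0=[] Q1=[P1,P2,P3] Q2=[]
t=23-27: P1@Q1 runs 4, rem=7, quantum used, demote→Q2. Q0=[] Q1=[P2,P3] Q2=[P1]
t=27-31: P2@Q1 runs 4, rem=7, quantum used, demote→Q2. Q0=[] Q1=[P3] Q2=[P1,P2]
t=31-33: P3@Q1 runs 2, rem=0, completes. Q0=[] Q1=[] Q2=[P1,P2]
t=33-40: P1@Q2 runs 7, rem=0, completes. Q0=[] Q1=[] Q2=[P2]
t=40-47: P2@Q2 runs 7, rem=0, completes. Q0=[] Q1=[] Q2=[]

Answer: P1(0-3) P2(3-6) P3(6-9) P4(9-12) P4(12-15) P4(15-18) P4(18-21) P4(21-23) P1(23-27) P2(27-31) P3(31-33) P1(33-40) P2(40-47)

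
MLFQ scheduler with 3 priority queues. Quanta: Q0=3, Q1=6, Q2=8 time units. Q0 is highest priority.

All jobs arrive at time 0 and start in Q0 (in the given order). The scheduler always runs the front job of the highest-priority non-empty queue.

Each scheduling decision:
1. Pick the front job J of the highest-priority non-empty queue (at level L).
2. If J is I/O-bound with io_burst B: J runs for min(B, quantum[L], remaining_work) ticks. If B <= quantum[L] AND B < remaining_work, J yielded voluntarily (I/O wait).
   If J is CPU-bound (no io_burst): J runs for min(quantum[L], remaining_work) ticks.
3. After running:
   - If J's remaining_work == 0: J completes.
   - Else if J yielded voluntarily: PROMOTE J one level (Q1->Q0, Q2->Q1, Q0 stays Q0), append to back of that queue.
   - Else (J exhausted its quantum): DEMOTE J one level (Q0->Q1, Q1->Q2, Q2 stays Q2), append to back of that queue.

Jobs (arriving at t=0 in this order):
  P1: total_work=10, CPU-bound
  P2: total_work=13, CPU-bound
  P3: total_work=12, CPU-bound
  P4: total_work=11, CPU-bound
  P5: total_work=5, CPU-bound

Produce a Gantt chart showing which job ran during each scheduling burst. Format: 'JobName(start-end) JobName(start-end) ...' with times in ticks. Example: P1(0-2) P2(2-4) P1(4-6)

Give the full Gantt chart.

t=0-3: P1@Q0 runs 3, rem=7, quantum used, demote→Q1. Q0=[P2,P3,P4,P5] Q1=[P1] Q2=[]
t=3-6: P2@Q0 runs 3, rem=10, quantum used, demote→Q1. Q0=[P3,P4,P5] Q1=[P1,P2] Q2=[]
t=6-9: P3@Q0 runs 3, rem=9, quantum used, demote→Q1. Q0=[P4,P5] Q1=[P1,P2,P3] Q2=[]
t=9-12: P4@Q0 runs 3, rem=8, quantum used, demote→Q1. Q0=[P5] Q1=[P1,P2,P3,P4] Q2=[]
t=12-15: P5@Q0 runs 3, rem=2, quantum used, demote→Q1. Q0=[] Q1=[P1,P2,P3,P4,P5] Q2=[]
t=15-21: P1@Q1 runs 6, rem=1, quantum used, demote→Q2. Q0=[] Q1=[P2,P3,P4,P5] Q2=[P1]
t=21-27: P2@Q1 runs 6, rem=4, quantum used, demote→Q2. Q0=[] Q1=[P3,P4,P5] Q2=[P1,P2]
t=27-33: P3@Q1 runs 6, rem=3, quantum used, demote→Q2. Q0=[] Q1=[P4,P5] Q2=[P1,P2,P3]
t=33-39: P4@Q1 runs 6, rem=2, quantum used, demote→Q2. Q0=[] Q1=[P5] Q2=[P1,P2,P3,P4]
t=39-41: P5@Q1 runs 2, rem=0, completes. Q0=[] Q1=[] Q2=[P1,P2,P3,P4]
t=41-42: P1@Q2 runs 1, rem=0, completes. Q0=[] Q1=[] Q2=[P2,P3,P4]
t=42-46: P2@Q2 runs 4, rem=0, completes. Q0=[] Q1=[] Q2=[P3,P4]
t=46-49: P3@Q2 runs 3, rem=0, completes. Q0=[] Q1=[] Q2=[P4]
t=49-51: P4@Q2 runs 2, rem=0, completes. Q0=[] Q1=[] Q2=[]

Answer: P1(0-3) P2(3-6) P3(6-9) P4(9-12) P5(12-15) P1(15-21) P2(21-27) P3(27-33) P4(33-39) P5(39-41) P1(41-42) P2(42-46) P3(46-49) P4(49-51)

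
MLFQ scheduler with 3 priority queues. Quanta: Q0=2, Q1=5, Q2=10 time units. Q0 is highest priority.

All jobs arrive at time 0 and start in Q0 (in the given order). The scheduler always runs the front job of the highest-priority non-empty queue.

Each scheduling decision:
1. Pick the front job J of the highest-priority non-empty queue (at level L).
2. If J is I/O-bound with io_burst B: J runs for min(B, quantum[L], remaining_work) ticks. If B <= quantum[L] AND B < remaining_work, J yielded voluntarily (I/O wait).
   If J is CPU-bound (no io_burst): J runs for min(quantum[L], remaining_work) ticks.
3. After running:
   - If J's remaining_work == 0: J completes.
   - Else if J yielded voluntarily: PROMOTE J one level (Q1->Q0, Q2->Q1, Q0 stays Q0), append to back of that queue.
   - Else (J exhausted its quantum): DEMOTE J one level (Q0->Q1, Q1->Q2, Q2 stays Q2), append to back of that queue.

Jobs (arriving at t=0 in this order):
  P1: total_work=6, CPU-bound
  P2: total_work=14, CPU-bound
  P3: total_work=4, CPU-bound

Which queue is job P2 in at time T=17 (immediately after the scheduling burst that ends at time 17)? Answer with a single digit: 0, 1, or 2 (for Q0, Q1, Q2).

t=0-2: P1@Q0 runs 2, rem=4, quantum used, demote→Q1. Q0=[P2,P3] Q1=[P1] Q2=[]
t=2-4: P2@Q0 runs 2, rem=12, quantum used, demote→Q1. Q0=[P3] Q1=[P1,P2] Q2=[]
t=4-6: P3@Q0 runs 2, rem=2, quantum used, demote→Q1. Q0=[] Q1=[P1,P2,P3] Q2=[]
t=6-10: P1@Q1 runs 4, rem=0, completes. Q0=[] Q1=[P2,P3] Q2=[]
t=10-15: P2@Q1 runs 5, rem=7, quantum used, demote→Q2. Q0=[] Q1=[P3] Q2=[P2]
t=15-17: P3@Q1 runs 2, rem=0, completes. Q0=[] Q1=[] Q2=[P2]
t=17-24: P2@Q2 runs 7, rem=0, completes. Q0=[] Q1=[] Q2=[]

Answer: 2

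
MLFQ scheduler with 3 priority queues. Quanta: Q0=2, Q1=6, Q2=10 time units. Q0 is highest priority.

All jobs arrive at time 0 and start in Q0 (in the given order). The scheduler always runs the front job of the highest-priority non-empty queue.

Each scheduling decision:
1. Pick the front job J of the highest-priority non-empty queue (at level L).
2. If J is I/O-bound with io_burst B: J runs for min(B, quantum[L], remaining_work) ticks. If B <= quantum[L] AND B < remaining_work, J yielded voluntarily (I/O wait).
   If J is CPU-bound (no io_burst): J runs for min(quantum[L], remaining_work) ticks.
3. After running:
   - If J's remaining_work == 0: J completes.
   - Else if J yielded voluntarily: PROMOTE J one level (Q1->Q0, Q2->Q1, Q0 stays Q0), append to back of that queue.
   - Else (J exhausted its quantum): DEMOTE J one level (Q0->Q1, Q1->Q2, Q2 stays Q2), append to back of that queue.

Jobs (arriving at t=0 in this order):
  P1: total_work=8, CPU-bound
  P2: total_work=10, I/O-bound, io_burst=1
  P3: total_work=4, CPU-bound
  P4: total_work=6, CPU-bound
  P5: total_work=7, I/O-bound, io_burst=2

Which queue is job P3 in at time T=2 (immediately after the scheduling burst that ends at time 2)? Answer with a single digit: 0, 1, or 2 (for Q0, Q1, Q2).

Answer: 0

Derivation:
t=0-2: P1@Q0 runs 2, rem=6, quantum used, demote→Q1. Q0=[P2,P3,P4,P5] Q1=[P1] Q2=[]
t=2-3: P2@Q0 runs 1, rem=9, I/O yield, promote→Q0. Q0=[P3,P4,P5,P2] Q1=[P1] Q2=[]
t=3-5: P3@Q0 runs 2, rem=2, quantum used, demote→Q1. Q0=[P4,P5,P2] Q1=[P1,P3] Q2=[]
t=5-7: P4@Q0 runs 2, rem=4, quantum used, demote→Q1. Q0=[P5,P2] Q1=[P1,P3,P4] Q2=[]
t=7-9: P5@Q0 runs 2, rem=5, I/O yield, promote→Q0. Q0=[P2,P5] Q1=[P1,P3,P4] Q2=[]
t=9-10: P2@Q0 runs 1, rem=8, I/O yield, promote→Q0. Q0=[P5,P2] Q1=[P1,P3,P4] Q2=[]
t=10-12: P5@Q0 runs 2, rem=3, I/O yield, promote→Q0. Q0=[P2,P5] Q1=[P1,P3,P4] Q2=[]
t=12-13: P2@Q0 runs 1, rem=7, I/O yield, promote→Q0. Q0=[P5,P2] Q1=[P1,P3,P4] Q2=[]
t=13-15: P5@Q0 runs 2, rem=1, I/O yield, promote→Q0. Q0=[P2,P5] Q1=[P1,P3,P4] Q2=[]
t=15-16: P2@Q0 runs 1, rem=6, I/O yield, promote→Q0. Q0=[P5,P2] Q1=[P1,P3,P4] Q2=[]
t=16-17: P5@Q0 runs 1, rem=0, completes. Q0=[P2] Q1=[P1,P3,P4] Q2=[]
t=17-18: P2@Q0 runs 1, rem=5, I/O yield, promote→Q0. Q0=[P2] Q1=[P1,P3,P4] Q2=[]
t=18-19: P2@Q0 runs 1, rem=4, I/O yield, promote→Q0. Q0=[P2] Q1=[P1,P3,P4] Q2=[]
t=19-20: P2@Q0 runs 1, rem=3, I/O yield, promote→Q0. Q0=[P2] Q1=[P1,P3,P4] Q2=[]
t=20-21: P2@Q0 runs 1, rem=2, I/O yield, promote→Q0. Q0=[P2] Q1=[P1,P3,P4] Q2=[]
t=21-22: P2@Q0 runs 1, rem=1, I/O yield, promote→Q0. Q0=[P2] Q1=[P1,P3,P4] Q2=[]
t=22-23: P2@Q0 runs 1, rem=0, completes. Q0=[] Q1=[P1,P3,P4] Q2=[]
t=23-29: P1@Q1 runs 6, rem=0, completes. Q0=[] Q1=[P3,P4] Q2=[]
t=29-31: P3@Q1 runs 2, rem=0, completes. Q0=[] Q1=[P4] Q2=[]
t=31-35: P4@Q1 runs 4, rem=0, completes. Q0=[] Q1=[] Q2=[]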